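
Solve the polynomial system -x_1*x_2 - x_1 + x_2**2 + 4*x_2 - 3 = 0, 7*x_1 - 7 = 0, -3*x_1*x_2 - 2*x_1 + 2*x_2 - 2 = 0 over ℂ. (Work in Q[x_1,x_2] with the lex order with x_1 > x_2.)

{(1, -4)}

Compute a lex Gröbner basis by Buchberger's algorithm.
f_1 = -x_1*x_2 - x_1 + x_2**2 + 4*x_2 - 3, LT = x_1*x_2.
f_2 = 7*x_1 - 7, LT = x_1.
f_3 = -3*x_1*x_2 - 2*x_1 + 2*x_2 - 2, LT = x_1*x_2.

S(f_1,f_2): lcm = x_1*x_2. S = x_1 - x_2**2 - 3*x_2 + 3.
  leading term x_1: subtract (1/7)·f_2 from x_1 - x_2**2 - 3*x_2 + 3 → -x_2**2 - 3*x_2 + 4
  leading term x_2**2: no divisor's leading term divides it; move -x_2**2 to the remainder.
  leading term x_2: no divisor's leading term divides it; move -3*x_2 to the remainder.
  leading term 1: no divisor's leading term divides it; move 4 to the remainder.
  remainder -x_2**2 - 3*x_2 + 4 ≠ 0; add h_4 = -x_2**2 - 3*x_2 + 4 to the basis.

S(f_1,f_3): lcm = x_1*x_2. S = 1/3*x_1 - x_2**2 - 10/3*x_2 + 7/3.
  leading term x_1: subtract (1/21)·f_2 from 1/3*x_1 - x_2**2 - 10/3*x_2 + 7/3 → -x_2**2 - 10/3*x_2 + 8/3
  leading term x_2**2: subtract (1)·h_4 from -x_2**2 - 10/3*x_2 + 8/3 → -1/3*x_2 - 4/3
  leading term x_2: no divisor's leading term divides it; move -1/3*x_2 to the remainder.
  leading term 1: no divisor's leading term divides it; move -4/3 to the remainder.
  remainder -1/3*x_2 - 4/3 ≠ 0; add h_5 = -1/3*x_2 - 4/3 to the basis.

S(f_2,f_3): lcm = x_1*x_2. S = -2/3*x_1 - 1/3*x_2 - 2/3.
  leading term x_1: subtract (-2/21)·f_2 from -2/3*x_1 - 1/3*x_2 - 2/3 → -1/3*x_2 - 4/3
  leading term x_2: subtract (1)·h_5 from -1/3*x_2 - 4/3 → 0
  remainder 0.

S(f_1,h_4): lcm = x_1*x_2**2. S = -2*x_1*x_2 + 4*x_1 - x_2**3 - 4*x_2**2 + 3*x_2.
  leading term x_1*x_2: subtract (2)·f_1 from -2*x_1*x_2 + 4*x_1 - x_2**3 - 4*x_2**2 + 3*x_2 → 6*x_1 - x_2**3 - 6*x_2**2 - 5*x_2 + 6
  leading term x_1: subtract (6/7)·f_2 from 6*x_1 - x_2**3 - 6*x_2**2 - 5*x_2 + 6 → -x_2**3 - 6*x_2**2 - 5*x_2 + 12
  leading term x_2**3: subtract (x_2)·h_4 from -x_2**3 - 6*x_2**2 - 5*x_2 + 12 → -3*x_2**2 - 9*x_2 + 12
  leading term x_2**2: subtract (3)·h_4 from -3*x_2**2 - 9*x_2 + 12 → 0
  remainder 0.

S(f_2,h_4): leading monomials are coprime, so the S-polynomial reduces to 0 (Buchberger's first criterion).
S(f_3,h_4): lcm = x_1*x_2**2. S = -7/3*x_1*x_2 + 4*x_1 - 2/3*x_2**2 + 2/3*x_2.
  leading term x_1*x_2: subtract (7/3)·f_1 from -7/3*x_1*x_2 + 4*x_1 - 2/3*x_2**2 + 2/3*x_2 → 19/3*x_1 - 3*x_2**2 - 26/3*x_2 + 7
  leading term x_1: subtract (19/21)·f_2 from 19/3*x_1 - 3*x_2**2 - 26/3*x_2 + 7 → -3*x_2**2 - 26/3*x_2 + 40/3
  leading term x_2**2: subtract (3)·h_4 from -3*x_2**2 - 26/3*x_2 + 40/3 → 1/3*x_2 + 4/3
  leading term x_2: subtract (-1)·h_5 from 1/3*x_2 + 4/3 → 0
  remainder 0.

S(f_1,h_5): lcm = x_1*x_2. S = -3*x_1 - x_2**2 - 4*x_2 + 3.
  leading term x_1: subtract (-3/7)·f_2 from -3*x_1 - x_2**2 - 4*x_2 + 3 → -x_2**2 - 4*x_2
  leading term x_2**2: subtract (1)·h_4 from -x_2**2 - 4*x_2 → -x_2 - 4
  leading term x_2: subtract (3)·h_5 from -x_2 - 4 → 0
  remainder 0.

S(f_2,h_5): leading monomials are coprime, so the S-polynomial reduces to 0 (Buchberger's first criterion).
S(f_3,h_5): lcm = x_1*x_2. S = -10/3*x_1 - 2/3*x_2 + 2/3.
  leading term x_1: subtract (-10/21)·f_2 from -10/3*x_1 - 2/3*x_2 + 2/3 → -2/3*x_2 - 8/3
  leading term x_2: subtract (2)·h_5 from -2/3*x_2 - 8/3 → 0
  remainder 0.

S(h_4,h_5): lcm = x_2**2. S = -x_2 - 4.
  leading term x_2: subtract (3)·h_5 from -x_2 - 4 → 0
  remainder 0.

Every S-polynomial of the final basis reduces to 0, so we have a Gröbner basis.
Inter-reduce: drop elements whose leading term is divisible by another's, tail-reduce, and make monic.
Reduced Gröbner basis: {x_1 - 1, x_2 + 4}.

Elimination: the polynomial x_2 + 4 lies in the elimination ideal for x_2, so x_2 ∈ {-4}. For each such x_2, the remaining basis elements (now univariate) give the rest of the solution.
  x_2 = -4: the earlier basis element becomes x_1 - 1 = 0, giving x_1 = 1 — point (1, -4).
Each listed point satisfies every original equation (direct substitution).
Zero-dimensionality of the ideal guarantees finitely many solutions over ℂ.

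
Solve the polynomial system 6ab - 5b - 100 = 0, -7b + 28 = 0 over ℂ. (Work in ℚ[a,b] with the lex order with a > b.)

{(5, 4)}

Compute a lex Gröbner basis by Buchberger's algorithm.
f_1 = 6ab - 5b - 100, LT = ab.
f_2 = -7b + 28, LT = b.

S(f_1,f_2): lcm = ab. S = 4a - ⅚b - 50/3.
  reduce S modulo (f_1, f_2):
  remainder 4a - 20 ≠ 0; add h_3 = 4a - 20 to the basis.

The other S-polynomials (S(f_1,h_3), S(f_2,h_3)) all reduce to 0 modulo the current basis, so we have a Gröbner basis.
Inter-reduce: drop elements whose leading term is divisible by another's, tail-reduce, and make monic.
Reduced Gröbner basis: {a - 5, b - 4}.

The lex basis is triangular: the last element involves only b. Solving b - 4 = 0 gives b ∈ {4}; substituting each value into the earlier elements determines the remaining variables.
  b = 4: the earlier basis element becomes a - 5 = 0, giving a = 5 — point (5, 4).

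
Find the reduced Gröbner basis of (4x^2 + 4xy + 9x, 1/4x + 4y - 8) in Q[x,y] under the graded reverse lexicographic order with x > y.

G = {y^2 - 257/60y + 137/30, x + 16y - 32}

Buchberger's algorithm terminates because the ascending chain of leading-term ideals stabilizes.

f_1 = 4x^2 + 4xy + 9x, LT = x^2.
f_2 = 1/4x + 4y - 8, LT = x.

S(f_1,f_2): lcm = x^2. S = -15xy + 137/4x.
  reduce S modulo (f_1, f_2):
  remainder 240y^2 - 1028y + 1096 ≠ 0; add g_3 = 240y^2 - 1028y + 1096 to the basis.

The other S-polynomials (S(f_1,g_3), S(f_2,g_3)) all reduce to 0 modulo the current basis, so we have a Gröbner basis.
Inter-reduce: drop elements whose leading term is divisible by another's, tail-reduce, and make monic.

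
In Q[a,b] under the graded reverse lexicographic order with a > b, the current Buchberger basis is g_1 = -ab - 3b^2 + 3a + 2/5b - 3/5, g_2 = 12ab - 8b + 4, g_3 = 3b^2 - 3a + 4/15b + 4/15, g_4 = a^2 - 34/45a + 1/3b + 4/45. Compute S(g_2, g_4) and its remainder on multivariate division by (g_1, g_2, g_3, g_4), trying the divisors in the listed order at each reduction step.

lcm(LM(g_2), LM(g_4)) = a^2b.
S = (lcm/LT(g_2))·g_2 − (lcm/LT(g_4))·g_4 = 4/45ab - 1/3b^2 + 1/3a - 4/45b.
Reduce S modulo (g_1, g_2, g_3, g_4) in that order:
  leading term ab: subtract (-4/45)·g_1 from 4/45ab - 1/3b^2 + 1/3a - 4/45b → -3/5b^2 + 3/5a - 4/75b - 4/75
  leading term b^2: subtract (-1/5)·g_3 from -3/5b^2 + 3/5a - 4/75b - 4/75 → 0
The remainder is 0, so this S-polynomial contributes no new basis element.

S(g_2, g_4) = 4/45ab - 1/3b^2 + 1/3a - 4/45b; remainder on division = 0.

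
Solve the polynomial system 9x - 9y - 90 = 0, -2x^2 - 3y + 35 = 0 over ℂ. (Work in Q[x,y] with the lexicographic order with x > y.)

{(-13/2, -33/2), (5, -5)}

Compute a lex Gröbner basis by Buchberger's algorithm.
f_1 = 9x - 9y - 90, LT = x.
f_2 = -2x^2 - 3y + 35, LT = x^2.

S(f_1,f_2): lcm = x^2. S = -xy - 10x - 3/2y + 35/2.
  leading term xy: subtract (-1/9y)·f_1 from -xy - 10x - 3/2y + 35/2 → -10x - y^2 - 23/2y + 35/2
  leading term x: subtract (-10/9)·f_1 from -10x - y^2 - 23/2y + 35/2 → -y^2 - 43/2y - 165/2
  leading term y^2: no divisor's leading term divides it; move -y^2 to the remainder.
  leading term y: no divisor's leading term divides it; move -43/2y to the remainder.
  leading term 1: no divisor's leading term divides it; move -165/2 to the remainder.
  remainder -y^2 - 43/2y - 165/2 ≠ 0; add h_3 = -y^2 - 43/2y - 165/2 to the basis.

The other S-polynomials (S(f_1,h_3), S(f_2,h_3)) all reduce to 0 modulo the current basis, so we have a Gröbner basis.
Inter-reduce: drop elements whose leading term is divisible by another's, tail-reduce, and make monic.
Reduced Gröbner basis: {x - y - 10, y^2 + 43/2y + 165/2}.

From the last basis element, y^2 + 43/2y + 165/2 = 0, so y takes values in {-33/2, -5}. Each choice, substituted upward through the basis, yields the corresponding point(s) of the solution set.
  y = -33/2: the earlier basis element becomes x + 13/2 = 0, giving x = -13/2 — point (-13/2, -33/2).
  y = -5: the earlier basis element becomes x - 5 = 0, giving x = 5 — point (5, -5).
Each listed point satisfies every original equation (direct substitution).
This is the nonlinear analogue of row-reducing a linear system.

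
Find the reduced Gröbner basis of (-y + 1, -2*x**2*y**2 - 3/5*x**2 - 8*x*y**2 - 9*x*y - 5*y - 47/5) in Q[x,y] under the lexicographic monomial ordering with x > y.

G = {x**2 + 85/13*x + 72/13, y - 1}

f_1 = -y + 1, LT = y.
f_2 = -2*x**2*y**2 - 3/5*x**2 - 8*x*y**2 - 9*x*y - 5*y - 47/5, LT = x**2*y**2.

S(f_1,f_2): lcm = x**2*y**2. S = -x**2*y - 3/10*x**2 - 4*x*y**2 - 9/2*x*y - 5/2*y - 47/10.
  leading term x**2*y: subtract (x**2)·f_1 from -x**2*y - 3/10*x**2 - 4*x*y**2 - 9/2*x*y - 5/2*y - 47/10 → -13/10*x**2 - 4*x*y**2 - 9/2*x*y - 5/2*y - 47/10
  leading term x**2: no divisor's leading term divides it; move -13/10*x**2 to the remainder.
  leading term x*y**2: subtract (4*x*y)·f_1 from -4*x*y**2 - 9/2*x*y - 5/2*y - 47/10 → -17/2*x*y - 5/2*y - 47/10
  leading term x*y: subtract (17/2*x)·f_1 from -17/2*x*y - 5/2*y - 47/10 → -17/2*x - 5/2*y - 47/10
  leading term x: no divisor's leading term divides it; move -17/2*x to the remainder.
  leading term y: subtract (5/2)·f_1 from -5/2*y - 47/10 → -36/5
  leading term 1: no divisor's leading term divides it; move -36/5 to the remainder.
  remainder -13/10*x**2 - 17/2*x - 36/5 ≠ 0; add g_3 = -13/10*x**2 - 17/2*x - 36/5 to the basis.

S(f_1,g_3): leading monomials are coprime, so the S-polynomial reduces to 0 (Buchberger's first criterion).
S(f_2,g_3): lcm = x**2*y**2. S = 3/10*x**2 - 33/13*x*y**2 + 9/2*x*y - 72/13*y**2 + 5/2*y + 47/10.
  leading term x**2: subtract (-3/13)·g_3 from 3/10*x**2 - 33/13*x*y**2 + 9/2*x*y - 72/13*y**2 + 5/2*y + 47/10 → -33/13*x*y**2 + 9/2*x*y - 51/26*x - 72/13*y**2 + 5/2*y + 79/26
  leading term x*y**2: subtract (33/13*x*y)·f_1 from -33/13*x*y**2 + 9/2*x*y - 51/26*x - 72/13*y**2 + 5/2*y + 79/26 → 51/26*x*y - 51/26*x - 72/13*y**2 + 5/2*y + 79/26
  leading term x*y: subtract (-51/26*x)·f_1 from 51/26*x*y - 51/26*x - 72/13*y**2 + 5/2*y + 79/26 → -72/13*y**2 + 5/2*y + 79/26
  leading term y**2: subtract (72/13*y)·f_1 from -72/13*y**2 + 5/2*y + 79/26 → -79/26*y + 79/26
  leading term y: subtract (79/26)·f_1 from -79/26*y + 79/26 → 0
  remainder 0.

Every S-polynomial of the final basis reduces to 0, so we have a Gröbner basis.
Inter-reduce: drop elements whose leading term is divisible by another's, tail-reduce, and make monic.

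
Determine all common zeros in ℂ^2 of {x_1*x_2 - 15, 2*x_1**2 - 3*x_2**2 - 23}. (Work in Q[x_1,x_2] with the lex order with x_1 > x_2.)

Compute a lex Gröbner basis by Buchberger's algorithm.
f_1 = x_1*x_2 - 15, LT = x_1*x_2.
f_2 = 2*x_1**2 - 3*x_2**2 - 23, LT = x_1**2.

S(f_1,f_2): lcm = x_1**2*x_2. S = -15*x_1 + 3/2*x_2**3 + 23/2*x_2.
  leading term x_1: no divisor's leading term divides it; move -15*x_1 to the remainder.
  leading term x_2**3: no divisor's leading term divides it; move 3/2*x_2**3 to the remainder.
  leading term x_2: no divisor's leading term divides it; move 23/2*x_2 to the remainder.
  remainder -15*x_1 + 3/2*x_2**3 + 23/2*x_2 ≠ 0; add h_3 = -15*x_1 + 3/2*x_2**3 + 23/2*x_2 to the basis.

S(f_1,h_3): lcm = x_1*x_2. S = 1/10*x_2**4 + 23/30*x_2**2 - 15.
  leading term x_2**4: no divisor's leading term divides it; move 1/10*x_2**4 to the remainder.
  leading term x_2**2: no divisor's leading term divides it; move 23/30*x_2**2 to the remainder.
  leading term 1: no divisor's leading term divides it; move -15 to the remainder.
  remainder 1/10*x_2**4 + 23/30*x_2**2 - 15 ≠ 0; add h_4 = 1/10*x_2**4 + 23/30*x_2**2 - 15 to the basis.

The other S-polynomials (S(f_2,h_3), S(f_1,h_4), S(f_2,h_4), S(h_3,h_4)) all reduce to 0 modulo the current basis, so we have a Gröbner basis.
Inter-reduce: drop elements whose leading term is divisible by another's, tail-reduce, and make monic.
Reduced Gröbner basis: {x_1 - 1/10*x_2**3 - 23/30*x_2, x_2**4 + 23/3*x_2**2 - 150}.

The lex basis is triangular: the last element involves only x_2. Solving x_2**4 + 23/3*x_2**2 - 150 = 0 gives x_2 ∈ {-3, 3, -5*sqrt(6)*I/3, 5*sqrt(6)*I/3}; substituting each value into the earlier elements determines the remaining variables.
  x_2 = -3: the earlier basis element becomes x_1 + 5 = 0, giving x_1 = -5 — point (-5, -3).
  x_2 = 3: the earlier basis element becomes x_1 - 5 = 0, giving x_1 = 5 — point (5, 3).
  x_2 = -5*sqrt(6)*I/3: the earlier basis element becomes x_1 - 3*sqrt(6)*I/2 = 0, giving x_1 = 3*sqrt(6)*I/2 — point (3*sqrt(6)*I/2, -5*sqrt(6)*I/3).
  x_2 = 5*sqrt(6)*I/3: the earlier basis element becomes x_1 + 3*sqrt(6)*I/2 = 0, giving x_1 = -3*sqrt(6)*I/2 — point (-3*sqrt(6)*I/2, 5*sqrt(6)*I/3).
Each listed point satisfies every original equation (direct substitution).

{(-5, -3), (5, 3), (3*sqrt(6)*I/2, -5*sqrt(6)*I/3), (-3*sqrt(6)*I/2, 5*sqrt(6)*I/3)}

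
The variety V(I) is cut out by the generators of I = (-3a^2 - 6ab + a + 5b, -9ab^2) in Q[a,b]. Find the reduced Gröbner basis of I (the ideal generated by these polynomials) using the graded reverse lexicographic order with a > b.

G = {ab^2, b^3, a^2 + 2ab - 1/3a - 5/3b}

f_1 = -3a^2 - 6ab + a + 5b, LT = a^2.
f_2 = -9ab^2, LT = ab^2.

S(f_1,f_2): lcm = a^2b^2. S = 2ab^3 - 1/3ab^2 - 5/3b^3.
  reduce S modulo (f_1, f_2):
  remainder -5/3b^3 ≠ 0; add g_3 = -5/3b^3 to the basis.

The other S-polynomials (S(f_1,g_3), S(f_2,g_3)) all reduce to 0 modulo the current basis, so we have a Gröbner basis.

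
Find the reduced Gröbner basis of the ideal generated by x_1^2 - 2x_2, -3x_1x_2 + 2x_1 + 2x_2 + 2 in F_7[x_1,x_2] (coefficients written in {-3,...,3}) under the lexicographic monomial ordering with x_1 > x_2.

G = {x_1 + x_2^2 + 3x_2 - 1, x_2^3 - 1}

f_1 = x_1^2 - 2x_2, LT = x_1^2.
f_2 = -3x_1x_2 + 2x_1 + 2x_2 + 2, LT = x_1x_2.

S(f_1,f_2): lcm = x_1^2x_2. S = 3x_1^2 + 3x_1x_2 + 3x_1 - 2x_2^2.
  leading term x_1^2: subtract (3)·f_1 from 3x_1^2 + 3x_1x_2 + 3x_1 - 2x_2^2 → 3x_1x_2 + 3x_1 - 2x_2^2 - x_2
  leading term x_1x_2: subtract (-1)·f_2 from 3x_1x_2 + 3x_1 - 2x_2^2 - x_2 → -2x_1 - 2x_2^2 + x_2 + 2
  leading term x_1: no divisor's leading term divides it; move -2x_1 to the remainder.
  leading term x_2^2: no divisor's leading term divides it; move -2x_2^2 to the remainder.
  leading term x_2: no divisor's leading term divides it; move x_2 to the remainder.
  leading term 1: no divisor's leading term divides it; move 2 to the remainder.
  remainder -2x_1 - 2x_2^2 + x_2 + 2 ≠ 0; add g_3 = -2x_1 - 2x_2^2 + x_2 + 2 to the basis.

S(f_2,g_3): lcm = x_1x_2. S = -3x_1 - x_2^3 - 3x_2^2 - 2x_2 - 3.
  leading term x_1: subtract (-2)·g_3 from -3x_1 - x_2^3 - 3x_2^2 - 2x_2 - 3 → -x_2^3 + 1
  leading term x_2^3: no divisor's leading term divides it; move -x_2^3 to the remainder.
  leading term 1: no divisor's leading term divides it; move 1 to the remainder.
  remainder -x_2^3 + 1 ≠ 0; add g_4 = -x_2^3 + 1 to the basis.

The other S-polynomials (S(f_1,g_3), S(f_1,g_4), S(f_2,g_4), S(g_3,g_4)) all reduce to 0 modulo the current basis, so we have a Gröbner basis.
Inter-reduce: drop elements whose leading term is divisible by another's, tail-reduce, and make monic.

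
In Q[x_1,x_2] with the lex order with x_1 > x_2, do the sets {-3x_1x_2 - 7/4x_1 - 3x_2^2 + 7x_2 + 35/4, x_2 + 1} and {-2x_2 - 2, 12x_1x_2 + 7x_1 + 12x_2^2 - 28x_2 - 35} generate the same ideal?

Yes, the ideals are equal.

Two ideals are equal iff their reduced Gröbner bases coincide (the reduced basis is unique for a fixed ordering).
Buchberger on the first generating set:
f_1 = -3x_1x_2 - 7/4x_1 - 3x_2^2 + 7x_2 + 35/4, LT = x_1x_2.
f_2 = x_2 + 1, LT = x_2.

S(f_1,f_2): lcm = x_1x_2. S = -5/12x_1 + x_2^2 - 7/3x_2 - 35/12.
  leading term x_1: no divisor's leading term divides it; move -5/12x_1 to the remainder.
  leading term x_2^2: subtract (x_2)·f_2 from x_2^2 - 7/3x_2 - 35/12 → -10/3x_2 - 35/12
  leading term x_2: subtract (-10/3)·f_2 from -10/3x_2 - 35/12 → 5/12
  leading term 1: no divisor's leading term divides it; move 5/12 to the remainder.
  remainder -5/12x_1 + 5/12 ≠ 0; add g_3 = -5/12x_1 + 5/12 to the basis.

S(f_1,g_3): lcm = x_1x_2. S = 7/12x_1 + x_2^2 - 4/3x_2 - 35/12.
  leading term x_1: subtract (-7/5)·g_3 from 7/12x_1 + x_2^2 - 4/3x_2 - 35/12 → x_2^2 - 4/3x_2 - 7/3
  leading term x_2^2: subtract (x_2)·f_2 from x_2^2 - 4/3x_2 - 7/3 → -7/3x_2 - 7/3
  leading term x_2: subtract (-7/3)·f_2 from -7/3x_2 - 7/3 → 0
  remainder 0.

S(f_2,g_3): leading monomials are coprime, so the S-polynomial reduces to 0 (Buchberger's first criterion).
Every S-polynomial of the final basis reduces to 0, so we have a Gröbner basis.
Inter-reduce: drop elements whose leading term is divisible by another's, tail-reduce, and make monic.
Reduced Gröbner basis: {x_1 - 1, x_2 + 1}.

Buchberger on the second generating set:
h_1 = -2x_2 - 2, LT = x_2.
h_2 = 12x_1x_2 + 7x_1 + 12x_2^2 - 28x_2 - 35, LT = x_1x_2.

S(h_1,h_2): lcm = x_1x_2. S = 5/12x_1 - x_2^2 + 7/3x_2 + 35/12.
  leading term x_1: no divisor's leading term divides it; move 5/12x_1 to the remainder.
  leading term x_2^2: subtract (1/2x_2)·h_1 from -x_2^2 + 7/3x_2 + 35/12 → 10/3x_2 + 35/12
  leading term x_2: subtract (-5/3)·h_1 from 10/3x_2 + 35/12 → -5/12
  leading term 1: no divisor's leading term divides it; move -5/12 to the remainder.
  remainder 5/12x_1 - 5/12 ≠ 0; add k_3 = 5/12x_1 - 5/12 to the basis.

S(h_1,k_3): leading monomials are coprime, so the S-polynomial reduces to 0 (Buchberger's first criterion).
S(h_2,k_3): lcm = x_1x_2. S = 7/12x_1 + x_2^2 - 4/3x_2 - 35/12.
  leading term x_1: subtract (7/5)·k_3 from 7/12x_1 + x_2^2 - 4/3x_2 - 35/12 → x_2^2 - 4/3x_2 - 7/3
  leading term x_2^2: subtract (-1/2x_2)·h_1 from x_2^2 - 4/3x_2 - 7/3 → -7/3x_2 - 7/3
  leading term x_2: subtract (7/6)·h_1 from -7/3x_2 - 7/3 → 0
  remainder 0.

Every S-polynomial of the final basis reduces to 0, so we have a Gröbner basis.
Inter-reduce: drop elements whose leading term is divisible by another's, tail-reduce, and make monic.
Reduced Gröbner basis: {x_1 - 1, x_2 + 1}.

The two bases agree; hence the ideals are identical.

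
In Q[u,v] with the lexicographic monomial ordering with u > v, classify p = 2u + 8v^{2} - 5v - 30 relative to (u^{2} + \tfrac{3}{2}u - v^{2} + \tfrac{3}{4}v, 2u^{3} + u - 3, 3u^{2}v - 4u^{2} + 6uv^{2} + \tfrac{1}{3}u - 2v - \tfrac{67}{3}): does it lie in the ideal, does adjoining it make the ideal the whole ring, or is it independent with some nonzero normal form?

Adjoining 2u + 8v^{2} - 5v - 30 makes the ideal the whole ring: the system is inconsistent.

First compute the reduced Gröbner basis of I by Buchberger's algorithm.
f_1 = u^{2} + \tfrac{3}{2}u - v^{2} + \tfrac{3}{4}v, LT = u^{2}.
f_2 = 2u^{3} + u - 3, LT = u^{3}.
f_3 = 3u^{2}v - 4u^{2} + 6uv^{2} + \tfrac{1}{3}u - 2v - \tfrac{67}{3}, LT = u^{2}v.

S(f_1,f_2): lcm = u^{3}. S = \tfrac{3}{2}u^{2} - uv^{2} + \tfrac{3}{4}uv - \tfrac{1}{2}u + \tfrac{3}{2}.
  reduce S modulo (f_1, f_2, f_3):
  remainder -uv^{2} + \tfrac{3}{4}uv - \tfrac{11}{4}u + \tfrac{3}{2}v^{2} - \tfrac{9}{8}v + \tfrac{3}{2} ≠ 0; add h_4 = -uv^{2} + \tfrac{3}{4}uv - \tfrac{11}{4}u + \tfrac{3}{2}v^{2} - \tfrac{9}{8}v + \tfrac{3}{2} to the basis.

S(f_1,f_3): lcm = u^{2}v. S = \tfrac{4}{3}u^{2} - 2uv^{2} + \tfrac{3}{2}uv - \tfrac{1}{9}u - v^{3} + \tfrac{3}{4}v^{2} + \tfrac{2}{3}v + \tfrac{67}{9}.
  reduce S modulo (f_1, f_2, f_3, h_4):
  remainder \tfrac{61}{18}u - v^{3} - \tfrac{11}{12}v^{2} + \tfrac{23}{12}v + \tfrac{40}{9} ≠ 0; add h_5 = \tfrac{61}{18}u - v^{3} - \tfrac{11}{12}v^{2} + \tfrac{23}{12}v + \tfrac{40}{9} to the basis.

S(f_2,f_3): lcm = u^{3}v. S = \tfrac{4}{3}u^{3} - 2u^{2}v^{2} - \tfrac{1}{9}u^{2} + \tfrac{7}{6}uv + \tfrac{67}{9}u - \tfrac{3}{2}v.
  reduce S modulo (f_1, f_2, f_3, h_4, h_5):
  remainder -\tfrac{121}{122}v^{4} + \tfrac{995}{488}v^{3} + \tfrac{4619}{2196}v^{2} - \tfrac{6247}{732}v + \tfrac{9017}{1098} ≠ 0; add h_6 = -\tfrac{121}{122}v^{4} + \tfrac{995}{488}v^{3} + \tfrac{4619}{2196}v^{2} - \tfrac{6247}{732}v + \tfrac{9017}{1098} to the basis.

S(f_1,h_4): lcm = u^{2}v^{2}. S = \tfrac{3}{4}u^{2}v - \tfrac{11}{4}u^{2} + 3uv^{2} - \tfrac{9}{8}uv + \tfrac{3}{2}u - v^{4} + \tfrac{3}{4}v^{3}.
  reduce S modulo (f_1, f_2, f_3, h_4, h_5, h_6):
  remainder -\tfrac{19639}{14762}v^{3} - \tfrac{873299}{531432}v^{2} + \tfrac{194345}{22143}v - \tfrac{44833}{132858} ≠ 0; add h_7 = -\tfrac{19639}{14762}v^{3} - \tfrac{873299}{531432}v^{2} + \tfrac{194345}{22143}v - \tfrac{44833}{132858} to the basis.

S(f_2,h_5): lcm = u^{3}. S = \tfrac{18}{61}u^{2}v^{3} + \tfrac{33}{122}u^{2}v^{2} - \tfrac{69}{122}u^{2}v - \tfrac{80}{61}u^{2} + \tfrac{1}{2}u - \tfrac{3}{2}.
  reduce S modulo (f_1, f_2, f_3, h_4, h_5, h_6, h_7):
  remainder -\tfrac{112990642}{21386871}v^{2} + \tfrac{151994857}{14257914}v - \tfrac{4022003}{21386871} ≠ 0; add h_8 = -\tfrac{112990642}{21386871}v^{2} + \tfrac{151994857}{14257914}v - \tfrac{4022003}{21386871} to the basis.

S(f_3,h_5): lcm = u^{2}v. S = -\tfrac{4}{3}u^{2} + \tfrac{18}{61}uv^{4} + \tfrac{33}{122}uv^{3} + \tfrac{175}{122}uv^{2} - \tfrac{80}{61}uv + \tfrac{1}{9}u - \tfrac{2}{3}v - \tfrac{67}{9}.
  reduce S modulo (f_1, f_2, f_3, h_4, h_5, h_6, h_7, h_8):
  remainder \tfrac{10483944537}{3446214581}v - \tfrac{20967889074}{3446214581} ≠ 0; add h_9 = \tfrac{10483944537}{3446214581}v - \tfrac{20967889074}{3446214581} to the basis.

The other S-polynomials (S(f_2,h_4), S(f_3,h_4), S(f_1,h_5), S(h_4,h_5), S(f_1,h_6), S(f_2,h_6), S(f_3,h_6), S(h_4,h_6), S(h_5,h_6), S(f_1,h_7), S(f_2,h_7), S(f_3,h_7), S(h_4,h_7), S(h_5,h_7), S(h_6,h_7), S(f_1,h_8), S(f_2,h_8), S(f_3,h_8), S(h_4,h_8), S(h_5,h_8), S(h_6,h_8), S(h_7,h_8), S(f_1,h_9), S(f_2,h_9), S(f_3,h_9), S(h_4,h_9), S(h_5,h_9), S(h_6,h_9), S(h_7,h_9), S(h_8,h_9)) all reduce to 0 modulo the current basis, so we have a Gröbner basis.
Inter-reduce: drop elements whose leading term is divisible by another's, tail-reduce, and make monic.
Reduced Gröbner basis: {u - 1, v - 2}.
Label its elements g_1 = u - 1, g_2 = v - 2.

Reduce p = 2u + 8v^{2} - 5v - 30 modulo G:
  leading term u: subtract (2)·g_1 from 2u + 8v^{2} - 5v - 30 → 8v^{2} - 5v - 28
  leading term v^{2}: subtract (8v)·g_2 from 8v^{2} - 5v - 28 → 11v - 28
  leading term v: subtract (11)·g_2 from 11v - 28 → -6
  leading term 1: no divisor's leading term divides it; move -6 to the remainder.
  normal form = -6.
The normal form is nonzero, so p ∉ I. Since p minus its normal form lies in I, I + (p) = I + (r) where r = -6; decide whether this ideal is the whole ring.
Here r = -6 is a nonzero constant, hence a unit: 1 ∈ I + (p), the Gröbner basis of I + (p) is {1}, and the enlarged system has no common solution — adjoining p is inconsistent.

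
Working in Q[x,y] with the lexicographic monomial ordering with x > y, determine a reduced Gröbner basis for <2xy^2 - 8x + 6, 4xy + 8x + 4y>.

G = {x + 2/5y - 3/5, y^2 - 2y - 3}

This is the nonlinear analogue of row-reducing a linear system.

f_1 = 2xy^2 - 8x + 6, LT = xy^2.
f_2 = 4xy + 8x + 4y, LT = xy.

S(f_1,f_2): lcm = xy^2. S = -2xy - 4x - y^2 + 3.
  leading term xy: subtract (-1/2)·f_2 from -2xy - 4x - y^2 + 3 → -y^2 + 2y + 3
  leading term y^2: no divisor's leading term divides it; move -y^2 to the remainder.
  leading term y: no divisor's leading term divides it; move 2y to the remainder.
  leading term 1: no divisor's leading term divides it; move 3 to the remainder.
  remainder -y^2 + 2y + 3 ≠ 0; add g_3 = -y^2 + 2y + 3 to the basis.

S(f_1,g_3): lcm = xy^2. S = 2xy - x + 3.
  leading term xy: subtract (1/2)·f_2 from 2xy - x + 3 → -5x - 2y + 3
  leading term x: no divisor's leading term divides it; move -5x to the remainder.
  leading term y: no divisor's leading term divides it; move -2y to the remainder.
  leading term 1: no divisor's leading term divides it; move 3 to the remainder.
  remainder -5x - 2y + 3 ≠ 0; add g_4 = -5x - 2y + 3 to the basis.

S(f_2,g_3): lcm = xy^2. S = 4xy + 3x + y^2.
  leading term xy: subtract (1)·f_2 from 4xy + 3x + y^2 → -5x + y^2 - 4y
  leading term x: subtract (1)·g_4 from -5x + y^2 - 4y → y^2 - 2y - 3
  leading term y^2: subtract (-1)·g_3 from y^2 - 2y - 3 → 0
  remainder 0.

S(f_1,g_4): lcm = xy^2. S = -4x - 2/5y^3 + 3/5y^2 + 3.
  leading term x: subtract (4/5)·g_4 from -4x - 2/5y^3 + 3/5y^2 + 3 → -2/5y^3 + 3/5y^2 + 8/5y + 3/5
  leading term y^3: subtract (2/5y)·g_3 from -2/5y^3 + 3/5y^2 + 8/5y + 3/5 → -1/5y^2 + 2/5y + 3/5
  leading term y^2: subtract (1/5)·g_3 from -1/5y^2 + 2/5y + 3/5 → 0
  remainder 0.

S(f_2,g_4): lcm = xy. S = 2x - 2/5y^2 + 8/5y.
  leading term x: subtract (-2/5)·g_4 from 2x - 2/5y^2 + 8/5y → -2/5y^2 + 4/5y + 6/5
  leading term y^2: subtract (2/5)·g_3 from -2/5y^2 + 4/5y + 6/5 → 0
  remainder 0.

S(g_3,g_4): leading monomials are coprime, so the S-polynomial reduces to 0 (Buchberger's first criterion).
Every S-polynomial of the final basis reduces to 0, so we have a Gröbner basis.
Inter-reduce: drop elements whose leading term is divisible by another's, tail-reduce, and make monic.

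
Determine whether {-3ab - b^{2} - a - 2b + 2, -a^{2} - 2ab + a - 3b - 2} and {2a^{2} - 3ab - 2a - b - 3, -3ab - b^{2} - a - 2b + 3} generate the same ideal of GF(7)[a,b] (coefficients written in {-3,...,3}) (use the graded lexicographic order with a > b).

Two ideals are equal iff their reduced Gröbner bases coincide (the reduced basis is unique for a fixed ordering).
Buchberger on the first generating set:
f_1 = -3ab - b^{2} - a - 2b + 2, LT = ab.
f_2 = -a^{2} - 2ab + a - 3b - 2, LT = a^{2}.

S(f_1,f_2): lcm = a^{2}b. S = 3ab^{2} - 2a^{2} - 3ab - 3b^{2} - 3a - 2b.
  reduce S modulo (f_1, f_2):
  remainder -b^{3} + 2b^{2} + 2a - b - 3 ≠ 0; add g_3 = -b^{3} + 2b^{2} + 2a - b - 3 to the basis.

The other S-polynomials (S(f_1,g_3), S(f_2,g_3)) all reduce to 0 modulo the current basis, so we have a Gröbner basis.
Inter-reduce: drop elements whose leading term is divisible by another's, tail-reduce, and make monic.
Reduced Gröbner basis: {b^{3} - 2b^{2} - 2a + b + 3, a^{2} - 3b^{2} + 3a - 3b + 1, ab - 2b^{2} - 2a + 3b - 3}.

Buchberger on the second generating set:
h_1 = 2a^{2} - 3ab - 2a - b - 3, LT = a^{2}.
h_2 = -3ab - b^{2} - a - 2b + 3, LT = ab.

S(h_1,h_2): lcm = a^{2}b. S = -3ab^{2} + 2a^{2} + 3ab + 3b^{2} + a + 2b.
  reduce S modulo (h_1, h_2):
  remainder b^{3} - 2b^{2} + 3a + 3 ≠ 0; add k_3 = b^{3} - 2b^{2} + 3a + 3 to the basis.

The other S-polynomials (S(h_1,k_3), S(h_2,k_3)) all reduce to 0 modulo the current basis, so we have a Gröbner basis.
Inter-reduce: drop elements whose leading term is divisible by another's, tail-reduce, and make monic.
Reduced Gröbner basis: {b^{3} - 2b^{2} + 3a + 3, a^{2} - 3b^{2} + 3a - 3b - 3, ab - 2b^{2} - 2a + 3b - 1}.

These differ, so the ideals are not equal.

No, the ideals differ.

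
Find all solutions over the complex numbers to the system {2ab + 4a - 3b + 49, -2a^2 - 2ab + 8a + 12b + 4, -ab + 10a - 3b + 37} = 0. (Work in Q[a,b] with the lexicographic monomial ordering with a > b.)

{(-4, 3)}

Compute a lex Gröbner basis by Buchberger's algorithm.
f_1 = 2ab + 4a - 3b + 49, LT = ab.
f_2 = -2a^2 - 2ab + 8a + 12b + 4, LT = a^2.
f_3 = -ab + 10a - 3b + 37, LT = ab.

S(f_1,f_2): lcm = a^2b. S = 2a^2 - ab^2 + 5/2ab + 49/2a + 6b^2 + 2b.
  reduce S modulo (f_1, f_2, f_3):
  remainder 55/2a + 9/2b^2 + 169/4b - 229/4 ≠ 0; add h_4 = 55/2a + 9/2b^2 + 169/4b - 229/4 to the basis.

S(f_1,f_3): lcm = ab. S = 12a - 9/2b + 123/2.
  reduce S modulo (f_1, f_2, f_3, h_4):
  remainder -108/55b^2 - 2523/110b + 9513/110 ≠ 0; add h_5 = -108/55b^2 - 2523/110b + 9513/110 to the basis.

S(f_2,f_3): lcm = a^2b. S = 10a^2 + ab^2 - 7ab + 37a - 6b^2 - 2b.
  reduce S modulo (f_1, f_2, f_3, h_4, h_5):
  remainder 1611/16b - 4833/16 ≠ 0; add h_6 = 1611/16b - 4833/16 to the basis.

The other S-polynomials (S(f_1,h_4), S(f_2,h_4), S(f_3,h_4), S(f_1,h_5), S(f_2,h_5), S(f_3,h_5), S(h_4,h_5), S(f_1,h_6), S(f_2,h_6), S(f_3,h_6), S(h_4,h_6), S(h_5,h_6)) all reduce to 0 modulo the current basis, so we have a Gröbner basis.
Inter-reduce: drop elements whose leading term is divisible by another's, tail-reduce, and make monic.
Reduced Gröbner basis: {a + 4, b - 3}.

Since the basis is lex-ordered, b - 3 is univariate in b. Its roots are {3}. Back-substituting each root into the other basis elements fixes the other coordinates.
  b = 3: the earlier basis element becomes a + 4 = 0, giving a = -4 — point (-4, 3).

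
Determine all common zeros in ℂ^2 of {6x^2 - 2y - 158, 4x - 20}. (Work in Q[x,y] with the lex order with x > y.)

{(5, -4)}

Compute a lex Gröbner basis by Buchberger's algorithm.
f_1 = 6x^2 - 2y - 158, LT = x^2.
f_2 = 4x - 20, LT = x.

S(f_1,f_2): lcm = x^2. S = 5x - 1/3y - 79/3.
  leading term x: subtract (5/4)·f_2 from 5x - 1/3y - 79/3 → -1/3y - 4/3
  leading term y: no divisor's leading term divides it; move -1/3y to the remainder.
  leading term 1: no divisor's leading term divides it; move -4/3 to the remainder.
  remainder -1/3y - 4/3 ≠ 0; add h_3 = -1/3y - 4/3 to the basis.

The other S-polynomials (S(f_1,h_3), S(f_2,h_3)) all reduce to 0 modulo the current basis, so we have a Gröbner basis.
Inter-reduce: drop elements whose leading term is divisible by another's, tail-reduce, and make monic.
Reduced Gröbner basis: {x - 5, y + 4}.

From the last basis element, y + 4 = 0, so y takes values in {-4}. Each choice, substituted upward through the basis, yields the corresponding point(s) of the solution set.
  y = -4: the earlier basis element becomes x - 5 = 0, giving x = 5 — point (5, -4).
Each listed point satisfies every original equation (direct substitution).
Zero-dimensionality of the ideal guarantees finitely many solutions over ℂ.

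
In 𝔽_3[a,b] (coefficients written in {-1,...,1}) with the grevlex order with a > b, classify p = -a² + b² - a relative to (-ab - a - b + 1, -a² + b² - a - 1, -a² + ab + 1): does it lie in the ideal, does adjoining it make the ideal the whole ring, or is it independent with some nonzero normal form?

First compute the reduced Gröbner basis of I by Buchberger's algorithm.
f_1 = -ab - a - b + 1, LT = ab.
f_2 = -a² + b² - a - 1, LT = a².
f_3 = -a² + ab + 1, LT = a².

S(f_1,f_2): lcm = a²b. S = b³ + a² - a - b.
  leading term b³: no divisor's leading term divides it; move b³ to the remainder.
  leading term a²: subtract (-1)·f_2 from a² - a - b → b² + a - b - 1
  leading term b²: no divisor's leading term divides it; move b² to the remainder.
  leading term a: no divisor's leading term divides it; move a to the remainder.
  leading term b: no divisor's leading term divides it; move -b to the remainder.
  leading term 1: no divisor's leading term divides it; move -1 to the remainder.
  remainder b³ + b² + a - b - 1 ≠ 0; add h_4 = b³ + b² + a - b - 1 to the basis.

S(f_1,f_3): lcm = a²b. S = ab² + a² + ab - a + b.
  leading term ab²: subtract (-b)·f_1 from ab² + a² + ab - a + b → a² - b² - a - b
  leading term a²: subtract (-1)·f_2 from a² - b² - a - b → a - b - 1
  leading term a: no divisor's leading term divides it; move a to the remainder.
  leading term b: no divisor's leading term divides it; move -b to the remainder.
  leading term 1: no divisor's leading term divides it; move -1 to the remainder.
  remainder a - b - 1 ≠ 0; add h_5 = a - b - 1 to the basis.

S(f_2,f_3): lcm = a². S = ab - b² + a - 1.
  leading term ab: subtract (-1)·f_1 from ab - b² + a - 1 → -b² - b
  leading term b²: no divisor's leading term divides it; move -b² to the remainder.
  leading term b: no divisor's leading term divides it; move -b to the remainder.
  remainder -b² - b ≠ 0; add h_6 = -b² - b to the basis.

S(f_1,h_5): lcm = ab. S = b² + a - b - 1.
  leading term b²: subtract (-1)·h_6 from b² + a - b - 1 → a + b - 1
  leading term a: subtract (1)·h_5 from a + b - 1 → -b
  leading term b: no divisor's leading term divides it; move -b to the remainder.
  remainder -b ≠ 0; add h_7 = -b to the basis.

The other S-polynomials (S(f_1,h_4), S(f_2,h_4), S(f_3,h_4), S(f_2,h_5), S(f_3,h_5), S(h_4,h_5), S(f_1,h_6), S(f_2,h_6), S(f_3,h_6), S(h_4,h_6), S(h_5,h_6), S(f_1,h_7), S(f_2,h_7), S(f_3,h_7), S(h_4,h_7), S(h_5,h_7), S(h_6,h_7)) all reduce to 0 modulo the current basis, so we have a Gröbner basis.
Inter-reduce: drop elements whose leading term is divisible by another's, tail-reduce, and make monic.
Reduced Gröbner basis: {a - 1, b}.
Label its elements g_1 = a - 1, g_2 = b.

Reduce p = -a² + b² - a modulo G:
  leading term a²: subtract (-a)·g_1 from -a² + b² - a → b² + a
  leading term b²: subtract (b)·g_2 from b² + a → a
  leading term a: subtract (1)·g_1 from a → 1
  leading term 1: no divisor's leading term divides it; move 1 to the remainder.
  normal form = 1.
The normal form is nonzero, so p ∉ I. Since p minus its normal form lies in I, I + (p) = I + (r) where r = 1; decide whether this ideal is the whole ring.
Here r = 1 is a nonzero constant, hence a unit: 1 ∈ I + (p), the Gröbner basis of I + (p) is {1}, and the enlarged system has no common solution — adjoining p is inconsistent.

Adjoining -a² + b² - a makes the ideal the whole ring: the system is inconsistent.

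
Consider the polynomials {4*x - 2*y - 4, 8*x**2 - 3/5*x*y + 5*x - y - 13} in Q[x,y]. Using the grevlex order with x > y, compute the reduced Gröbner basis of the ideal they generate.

f_1 = 4*x - 2*y - 4, LT = x.
f_2 = 8*x**2 - 3/5*x*y + 5*x - y - 13, LT = x**2.

S(f_1,f_2): lcm = x**2. S = -17/40*x*y - 13/8*x + 1/8*y + 13/8.
  leading term x*y: subtract (-17/160*y)·f_1 from -17/40*x*y - 13/8*x + 1/8*y + 13/8 → -17/80*y**2 - 13/8*x - 3/10*y + 13/8
  leading term y**2: no divisor's leading term divides it; move -17/80*y**2 to the remainder.
  leading term x: subtract (-13/32)·f_1 from -13/8*x - 3/10*y + 13/8 → -89/80*y
  leading term y: no divisor's leading term divides it; move -89/80*y to the remainder.
  remainder -17/80*y**2 - 89/80*y ≠ 0; add g_3 = -17/80*y**2 - 89/80*y to the basis.

The other S-polynomials (S(f_1,g_3), S(f_2,g_3)) all reduce to 0 modulo the current basis, so we have a Gröbner basis.
Inter-reduce: drop elements whose leading term is divisible by another's, tail-reduce, and make monic.

G = {y**2 + 89/17*y, x - 1/2*y - 1}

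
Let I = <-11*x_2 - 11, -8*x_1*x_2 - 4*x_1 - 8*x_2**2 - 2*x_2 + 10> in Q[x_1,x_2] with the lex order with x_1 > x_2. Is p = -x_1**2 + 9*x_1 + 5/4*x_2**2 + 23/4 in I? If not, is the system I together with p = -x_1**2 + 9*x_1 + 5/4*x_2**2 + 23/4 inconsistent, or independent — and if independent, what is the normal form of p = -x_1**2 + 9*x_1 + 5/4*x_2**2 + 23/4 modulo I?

First compute the reduced Gröbner basis of I by Buchberger's algorithm.
f_1 = -11*x_2 - 11, LT = x_2.
f_2 = -8*x_1*x_2 - 4*x_1 - 8*x_2**2 - 2*x_2 + 10, LT = x_1*x_2.

S(f_1,f_2): lcm = x_1*x_2. S = 1/2*x_1 - x_2**2 - 1/4*x_2 + 5/4.
  leading term x_1: no divisor's leading term divides it; move 1/2*x_1 to the remainder.
  leading term x_2**2: subtract (1/11*x_2)·f_1 from -x_2**2 - 1/4*x_2 + 5/4 → 3/4*x_2 + 5/4
  leading term x_2: subtract (-3/44)·f_1 from 3/4*x_2 + 5/4 → 1/2
  leading term 1: no divisor's leading term divides it; move 1/2 to the remainder.
  remainder 1/2*x_1 + 1/2 ≠ 0; add h_3 = 1/2*x_1 + 1/2 to the basis.

The other S-polynomials (S(f_1,h_3), S(f_2,h_3)) all reduce to 0 modulo the current basis, so we have a Gröbner basis.
Inter-reduce: drop elements whose leading term is divisible by another's, tail-reduce, and make monic.
Reduced Gröbner basis: {x_1 + 1, x_2 + 1}.
Label its elements g_1 = x_1 + 1, g_2 = x_2 + 1.

Reduce p = -x_1**2 + 9*x_1 + 5/4*x_2**2 + 23/4 modulo G:
  leading term x_1**2: subtract (-x_1)·g_1 from -x_1**2 + 9*x_1 + 5/4*x_2**2 + 23/4 → 10*x_1 + 5/4*x_2**2 + 23/4
  leading term x_1: subtract (10)·g_1 from 10*x_1 + 5/4*x_2**2 + 23/4 → 5/4*x_2**2 - 17/4
  leading term x_2**2: subtract (5/4*x_2)·g_2 from 5/4*x_2**2 - 17/4 → -5/4*x_2 - 17/4
  leading term x_2: subtract (-5/4)·g_2 from -5/4*x_2 - 17/4 → -3
  leading term 1: no divisor's leading term divides it; move -3 to the remainder.
  normal form = -3.
The normal form is nonzero, so p ∉ I. Since p minus its normal form lies in I, I + (p) = I + (r) where r = -3; decide whether this ideal is the whole ring.
Here r = -3 is a nonzero constant, hence a unit: 1 ∈ I + (p), the Gröbner basis of I + (p) is {1}, and the enlarged system has no common solution — adjoining p is inconsistent.

Adjoining -x_1**2 + 9*x_1 + 5/4*x_2**2 + 23/4 makes the ideal the whole ring: the system is inconsistent.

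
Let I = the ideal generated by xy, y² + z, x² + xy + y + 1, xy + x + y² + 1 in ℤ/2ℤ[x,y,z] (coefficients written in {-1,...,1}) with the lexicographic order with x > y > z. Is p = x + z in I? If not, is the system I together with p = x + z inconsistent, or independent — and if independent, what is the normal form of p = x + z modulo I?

Adjoining x + z makes the ideal the whole ring: the system is inconsistent.

First compute the reduced Gröbner basis of I by Buchberger's algorithm.
f_1 = xy, LT = xy.
f_2 = y² + z, LT = y².
f_3 = x² + xy + y + 1, LT = x².
f_4 = xy + x + y² + 1, LT = xy.

S(f_1,f_2): lcm = xy². S = xz.
  leading term xz: no divisor's leading term divides it; move xz to the remainder.
  remainder xz ≠ 0; add h_5 = xz to the basis.

S(f_1,f_3): lcm = x²y. S = xy² + y² + y.
  leading term xy²: subtract (y)·f_1 from xy² + y² + y → y² + y
  leading term y²: subtract (1)·f_2 from y² + y → y + z
  leading term y: no divisor's leading term divides it; move y to the remainder.
  leading term z: no divisor's leading term divides it; move z to the remainder.
  remainder y + z ≠ 0; add h_6 = y + z to the basis.

S(f_1,f_4): lcm = xy. S = x + y² + 1.
  leading term x: no divisor's leading term divides it; move x to the remainder.
  leading term y²: subtract (1)·f_2 from y² + 1 → z + 1
  leading term z: no divisor's leading term divides it; move z to the remainder.
  leading term 1: no divisor's leading term divides it; move 1 to the remainder.
  remainder x + z + 1 ≠ 0; add h_7 = x + z + 1 to the basis.

S(f_2,f_4): lcm = xy². S = xy + xz + y³ + y.
  leading term xy: subtract (1)·f_1 from xy + xz + y³ + y → xz + y³ + y
  leading term xz: subtract (1)·h_5 from xz + y³ + y → y³ + y
  leading term y³: subtract (y)·f_2 from y³ + y → yz + y
  leading term yz: subtract (z)·h_6 from yz + y → y + z²
  leading term y: subtract (1)·h_6 from y + z² → z² + z
  leading term z²: no divisor's leading term divides it; move z² to the remainder.
  leading term z: no divisor's leading term divides it; move z to the remainder.
  remainder z² + z ≠ 0; add h_8 = z² + z to the basis.

The other S-polynomials (S(f_2,f_3), S(f_3,f_4), S(f_1,h_5), S(f_2,h_5), S(f_3,h_5), S(f_4,h_5), S(f_1,h_6), S(f_2,h_6), S(f_3,h_6), S(f_4,h_6), S(h_5,h_6), S(f_1,h_7), S(f_2,h_7), S(f_3,h_7), S(f_4,h_7), S(h_5,h_7), S(h_6,h_7), S(f_1,h_8), S(f_2,h_8), S(f_3,h_8), S(f_4,h_8), S(h_5,h_8), S(h_6,h_8), S(h_7,h_8)) all reduce to 0 modulo the current basis, so we have a Gröbner basis.
Inter-reduce: drop elements whose leading term is divisible by another's, tail-reduce, and make monic.
Reduced Gröbner basis: {x + z + 1, y + z, z² + z}.
Label its elements g_1 = x + z + 1, g_2 = y + z, g_3 = z² + z.

Reduce p = x + z modulo G:
  leading term x: subtract (1)·g_1 from x + z → 1
  leading term 1: no divisor's leading term divides it; move 1 to the remainder.
  normal form = 1.
The normal form is nonzero, so p ∉ I. Since p minus its normal form lies in I, I + (p) = I + (r) where r = 1; decide whether this ideal is the whole ring.
Here r = 1 is a nonzero constant, hence a unit: 1 ∈ I + (p), the Gröbner basis of I + (p) is {1}, and the enlarged system has no common solution — adjoining p is inconsistent.

The remainder on division by a Gröbner basis is unique — it is the normal form.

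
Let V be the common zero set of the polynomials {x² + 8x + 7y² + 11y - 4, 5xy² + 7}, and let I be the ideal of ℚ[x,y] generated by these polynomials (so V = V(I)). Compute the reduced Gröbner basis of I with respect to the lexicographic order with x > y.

f_1 = x² + 8x + 7y² + 11y - 4, LT = x².
f_2 = 5xy² + 7, LT = xy².

S(f_1,f_2): lcm = x²y². S = 8xy² - 7/5x + 7y⁴ + 11y³ - 4y².
  leading term xy²: subtract (8/5)·f_2 from 8xy² - 7/5x + 7y⁴ + 11y³ - 4y² → -7/5x + 7y⁴ + 11y³ - 4y² - 56/5
  leading term x: no divisor's leading term divides it; move -7/5x to the remainder.
  leading term y⁴: no divisor's leading term divides it; move 7y⁴ to the remainder.
  leading term y³: no divisor's leading term divides it; move 11y³ to the remainder.
  leading term y²: no divisor's leading term divides it; move -4y² to the remainder.
  leading term 1: no divisor's leading term divides it; move -56/5 to the remainder.
  remainder -7/5x + 7y⁴ + 11y³ - 4y² - 56/5 ≠ 0; add g_3 = -7/5x + 7y⁴ + 11y³ - 4y² - 56/5 to the basis.

S(f_2,g_3): lcm = xy². S = 5y⁶ + 55/7y⁵ - 20/7y⁴ - 8y² + 7/5.
  leading term y⁶: no divisor's leading term divides it; move 5y⁶ to the remainder.
  leading term y⁵: no divisor's leading term divides it; move 55/7y⁵ to the remainder.
  leading term y⁴: no divisor's leading term divides it; move -20/7y⁴ to the remainder.
  leading term y²: no divisor's leading term divides it; move -8y² to the remainder.
  leading term 1: no divisor's leading term divides it; move 7/5 to the remainder.
  remainder 5y⁶ + 55/7y⁵ - 20/7y⁴ - 8y² + 7/5 ≠ 0; add g_4 = 5y⁶ + 55/7y⁵ - 20/7y⁴ - 8y² + 7/5 to the basis.

The other S-polynomials (S(f_1,g_3), S(f_1,g_4), S(f_2,g_4), S(g_3,g_4)) all reduce to 0 modulo the current basis, so we have a Gröbner basis.
Inter-reduce: drop elements whose leading term is divisible by another's, tail-reduce, and make monic.

G = {x - 5y⁴ - 55/7y³ + 20/7y² + 8, y⁶ + 11/7y⁵ - 4/7y⁴ - 8/5y² + 7/25}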